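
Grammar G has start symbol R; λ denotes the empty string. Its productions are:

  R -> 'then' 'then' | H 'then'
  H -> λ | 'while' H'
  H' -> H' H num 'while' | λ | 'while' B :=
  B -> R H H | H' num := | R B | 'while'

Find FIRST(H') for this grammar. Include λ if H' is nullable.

{ 'while', num, λ }

From H' -> H' H num 'while': H', H nullable, take FIRST(H') ∪ FIRST(H) ∪ {num} = { 'while', num }.
H' -> λ contributes λ.
H' -> 'while' B := contributes {'while'}.
Union: FIRST(H') = { 'while', num, λ }.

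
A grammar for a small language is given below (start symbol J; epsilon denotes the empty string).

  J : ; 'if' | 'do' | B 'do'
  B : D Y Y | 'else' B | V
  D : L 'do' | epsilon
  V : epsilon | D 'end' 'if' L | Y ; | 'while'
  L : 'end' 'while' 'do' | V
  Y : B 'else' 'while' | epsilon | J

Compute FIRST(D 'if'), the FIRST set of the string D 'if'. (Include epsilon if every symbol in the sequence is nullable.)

Add FIRST(D)\{epsilon} = { 'do', 'else', 'end', 'while', ; }; D is nullable, continue.
'if' is a terminal; add {'if'} and stop.

{ 'do', 'else', 'end', 'if', 'while', ; }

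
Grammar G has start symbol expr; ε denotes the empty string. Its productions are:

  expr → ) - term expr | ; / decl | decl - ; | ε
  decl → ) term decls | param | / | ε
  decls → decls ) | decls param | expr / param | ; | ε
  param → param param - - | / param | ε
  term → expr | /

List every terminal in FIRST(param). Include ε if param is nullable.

From param → param param - -: param, param nullable, take FIRST(param) ∪ FIRST(param) ∪ {-} = { -, / }.
param → / param contributes {/}.
param → ε contributes ε.
Union: FIRST(param) = { -, /, ε }.

{ -, /, ε }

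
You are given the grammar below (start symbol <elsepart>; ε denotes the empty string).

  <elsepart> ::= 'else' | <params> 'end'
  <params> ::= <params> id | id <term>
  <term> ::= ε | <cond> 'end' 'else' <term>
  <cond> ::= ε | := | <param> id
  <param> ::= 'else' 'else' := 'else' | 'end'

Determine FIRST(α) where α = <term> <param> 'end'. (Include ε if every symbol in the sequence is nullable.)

{ 'else', 'end', := }

Add FIRST(<term>)\{ε} = { 'else', 'end', := }; <term> is nullable, continue.
Add FIRST(<param>) = { 'else', 'end' }; <param> is not nullable, stop.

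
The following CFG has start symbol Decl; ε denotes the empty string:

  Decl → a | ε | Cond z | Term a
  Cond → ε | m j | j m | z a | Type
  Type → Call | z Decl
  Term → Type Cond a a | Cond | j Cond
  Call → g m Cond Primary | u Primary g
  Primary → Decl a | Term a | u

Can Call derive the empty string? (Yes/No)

No

Nullable nonterminals: Cond, Decl, Term.
No production of Call has an RHS whose symbols are all nullable, so Call is not nullable.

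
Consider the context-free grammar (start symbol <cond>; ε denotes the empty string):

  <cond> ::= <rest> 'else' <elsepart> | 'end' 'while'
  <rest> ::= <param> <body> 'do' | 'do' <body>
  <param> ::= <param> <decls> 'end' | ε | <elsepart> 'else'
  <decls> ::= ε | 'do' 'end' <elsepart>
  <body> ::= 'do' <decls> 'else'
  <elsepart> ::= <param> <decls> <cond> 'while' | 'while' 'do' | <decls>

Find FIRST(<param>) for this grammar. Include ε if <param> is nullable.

{ 'do', 'else', 'end', 'while', ε }

From <param> ::= <param> <decls> 'end': <param>, <decls> nullable, take FIRST(<param>) ∪ FIRST(<decls>) ∪ {'end'} = { 'do', 'else', 'end', 'while' }.
<param> ::= ε contributes ε.
From <param> ::= <elsepart> 'else': <elsepart> nullable, take FIRST(<elsepart>) ∪ {'else'} = { 'do', 'else', 'end', 'while' }.
Union: FIRST(<param>) = { 'do', 'else', 'end', 'while', ε }.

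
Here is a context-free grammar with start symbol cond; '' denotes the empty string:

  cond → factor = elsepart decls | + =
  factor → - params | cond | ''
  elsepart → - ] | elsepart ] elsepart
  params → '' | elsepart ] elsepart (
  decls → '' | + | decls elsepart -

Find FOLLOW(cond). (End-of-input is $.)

{ $, = }

cond is the start symbol, so $ ∈ FOLLOW(cond).
In factor → cond: cond is at the end, add FOLLOW(factor) = { = }.
Union: FOLLOW(cond) = { $, = }.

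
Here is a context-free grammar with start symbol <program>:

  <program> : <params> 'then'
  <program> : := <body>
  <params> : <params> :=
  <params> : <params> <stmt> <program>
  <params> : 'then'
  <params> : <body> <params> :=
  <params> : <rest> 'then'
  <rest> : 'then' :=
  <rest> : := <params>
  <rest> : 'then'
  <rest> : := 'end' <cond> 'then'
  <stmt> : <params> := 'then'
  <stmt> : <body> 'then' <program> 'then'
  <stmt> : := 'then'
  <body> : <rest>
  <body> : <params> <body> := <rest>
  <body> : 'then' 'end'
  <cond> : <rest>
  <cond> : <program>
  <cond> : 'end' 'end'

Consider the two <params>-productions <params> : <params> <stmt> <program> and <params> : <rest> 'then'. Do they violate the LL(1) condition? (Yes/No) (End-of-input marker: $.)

Yes

FIRST(<params> <stmt> <program>) = { 'then', := } and FIRST(<rest> 'then') = { 'then', := }.
Both contain 'then', so the two alternatives are not disjoint — LL(1) conflict.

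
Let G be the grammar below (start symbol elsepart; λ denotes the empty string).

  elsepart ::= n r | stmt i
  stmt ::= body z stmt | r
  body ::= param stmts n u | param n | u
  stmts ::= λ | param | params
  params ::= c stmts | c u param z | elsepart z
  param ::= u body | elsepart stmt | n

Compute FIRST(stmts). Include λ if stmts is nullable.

{ c, n, r, u, λ }

stmts ::= λ contributes λ.
From stmts ::= param: add FIRST(param) = { n, r, u }.
From stmts ::= params: add FIRST(params) = { c, n, r, u }.
Union: FIRST(stmts) = { c, n, r, u, λ }.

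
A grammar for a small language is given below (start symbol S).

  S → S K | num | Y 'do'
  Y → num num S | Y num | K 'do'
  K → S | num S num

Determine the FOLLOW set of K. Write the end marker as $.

In S → S K: K is at the end, add FOLLOW(S) = { $, 'do', num }.
In Y → K 'do': add FIRST('do') = { 'do' }.
Union: FOLLOW(K) = { $, 'do', num }.

{ $, 'do', num }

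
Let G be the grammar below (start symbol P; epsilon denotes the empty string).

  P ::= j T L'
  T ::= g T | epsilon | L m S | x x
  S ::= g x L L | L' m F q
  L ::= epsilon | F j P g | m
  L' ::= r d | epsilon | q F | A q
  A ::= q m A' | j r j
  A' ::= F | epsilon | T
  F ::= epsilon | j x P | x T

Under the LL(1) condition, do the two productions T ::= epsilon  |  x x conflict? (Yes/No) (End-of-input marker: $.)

No

FIRST(epsilon) = { epsilon } and FIRST(x x) = { x }.
The first is nullable but FOLLOW(T) = { $, g, j, m, q, r } is disjoint from FIRST of the second.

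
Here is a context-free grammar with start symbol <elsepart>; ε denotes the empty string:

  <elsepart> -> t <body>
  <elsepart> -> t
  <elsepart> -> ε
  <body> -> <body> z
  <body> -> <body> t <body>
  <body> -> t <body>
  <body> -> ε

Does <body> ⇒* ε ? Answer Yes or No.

<body> has an ε-production, so <body> ⇒ ε.

Yes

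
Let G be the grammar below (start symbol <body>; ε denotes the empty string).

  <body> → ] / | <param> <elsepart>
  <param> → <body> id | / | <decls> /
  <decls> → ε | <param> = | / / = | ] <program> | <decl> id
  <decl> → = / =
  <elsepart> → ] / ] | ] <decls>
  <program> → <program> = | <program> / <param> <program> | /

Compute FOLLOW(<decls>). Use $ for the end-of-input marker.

{ $, /, id }

In <param> → <decls> /: add FIRST(/) = { / }.
In <elsepart> → ] <decls>: <decls> is at the end, add FOLLOW(<elsepart>) = { $, id }.
Union: FOLLOW(<decls>) = { $, /, id }.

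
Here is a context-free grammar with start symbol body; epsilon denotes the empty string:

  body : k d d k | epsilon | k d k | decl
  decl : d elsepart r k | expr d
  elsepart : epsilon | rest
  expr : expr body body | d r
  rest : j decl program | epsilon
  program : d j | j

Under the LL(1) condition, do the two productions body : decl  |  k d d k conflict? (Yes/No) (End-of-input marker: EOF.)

FIRST(decl) = { d } and FIRST(k d d k) = { k }.
The FIRST sets are disjoint and neither alternative is nullable — no conflict.

No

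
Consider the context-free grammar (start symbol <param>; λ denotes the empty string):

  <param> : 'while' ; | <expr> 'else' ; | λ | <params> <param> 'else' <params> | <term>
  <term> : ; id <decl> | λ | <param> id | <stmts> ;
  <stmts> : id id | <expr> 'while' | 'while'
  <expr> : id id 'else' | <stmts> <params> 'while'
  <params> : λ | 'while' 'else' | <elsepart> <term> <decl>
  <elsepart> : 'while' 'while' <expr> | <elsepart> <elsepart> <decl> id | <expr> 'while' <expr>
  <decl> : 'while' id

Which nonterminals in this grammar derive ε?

Directly nullable (have an λ-production): <param>, <term>, <params>.
No other nonterminal has a production whose RHS symbols are all nullable.

{ <param>, <params>, <term> }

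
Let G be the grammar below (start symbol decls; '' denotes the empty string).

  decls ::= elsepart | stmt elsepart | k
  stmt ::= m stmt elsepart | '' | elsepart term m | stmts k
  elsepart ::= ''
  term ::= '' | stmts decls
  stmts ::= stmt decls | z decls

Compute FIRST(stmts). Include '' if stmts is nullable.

From stmts ::= stmt decls: stmt, decls nullable, take FIRST(stmt) ∪ FIRST(decls) = { k, m, z }; also '' since the whole RHS is nullable.
stmts ::= z decls contributes {z}.
Union: FIRST(stmts) = { k, m, z, '' }.

{ k, m, z, '' }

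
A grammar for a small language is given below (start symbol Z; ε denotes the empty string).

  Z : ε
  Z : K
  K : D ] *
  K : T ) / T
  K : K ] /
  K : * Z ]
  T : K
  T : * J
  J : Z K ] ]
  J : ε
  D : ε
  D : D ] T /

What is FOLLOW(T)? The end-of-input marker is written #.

In K : T ) / T: add FIRST() / T) = { ) }.
In K : T ) / T: T is at the end, add FOLLOW(K) = { #, ), *, /, ] }.
In D : D ] T /: add FIRST(/) = { / }.
Union: FOLLOW(T) = { #, ), *, /, ] }.

{ #, ), *, /, ] }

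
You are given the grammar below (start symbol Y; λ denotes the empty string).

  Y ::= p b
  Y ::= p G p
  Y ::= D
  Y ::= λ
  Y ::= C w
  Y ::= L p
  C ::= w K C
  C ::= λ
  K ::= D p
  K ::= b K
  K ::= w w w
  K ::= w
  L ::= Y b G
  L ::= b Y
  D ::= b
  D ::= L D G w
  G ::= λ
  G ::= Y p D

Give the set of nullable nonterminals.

Directly nullable (have an λ-production): Y, C, G.
No other nonterminal has a production whose RHS symbols are all nullable.

{ C, G, Y }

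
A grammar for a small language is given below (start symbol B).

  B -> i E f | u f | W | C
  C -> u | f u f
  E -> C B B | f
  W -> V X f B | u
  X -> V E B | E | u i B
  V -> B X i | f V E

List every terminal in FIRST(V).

From V -> B X i: add FIRST(B) = { f, i, u }.
V -> f V E contributes {f}.
Union: FIRST(V) = { f, i, u }.

{ f, i, u }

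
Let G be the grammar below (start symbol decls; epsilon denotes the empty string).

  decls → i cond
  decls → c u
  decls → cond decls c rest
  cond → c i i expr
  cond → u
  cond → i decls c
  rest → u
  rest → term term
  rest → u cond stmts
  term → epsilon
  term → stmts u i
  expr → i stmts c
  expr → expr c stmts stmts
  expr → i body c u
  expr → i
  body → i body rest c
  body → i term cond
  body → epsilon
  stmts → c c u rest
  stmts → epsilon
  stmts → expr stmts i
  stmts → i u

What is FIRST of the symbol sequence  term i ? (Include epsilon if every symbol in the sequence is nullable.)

Add FIRST(term)\{epsilon} = { c, i, u }; term is nullable, continue.
i is a terminal; add {i} and stop.

{ c, i, u }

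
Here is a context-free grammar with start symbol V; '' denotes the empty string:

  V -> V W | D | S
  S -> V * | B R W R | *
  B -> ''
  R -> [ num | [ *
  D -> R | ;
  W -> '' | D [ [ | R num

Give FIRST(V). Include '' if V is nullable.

{ *, ;, [ }

From V -> V W: add FIRST(V) = { *, ;, [ }.
From V -> D: add FIRST(D) = { ;, [ }.
From V -> S: add FIRST(S) = { *, ;, [ }.
Union: FIRST(V) = { *, ;, [ }.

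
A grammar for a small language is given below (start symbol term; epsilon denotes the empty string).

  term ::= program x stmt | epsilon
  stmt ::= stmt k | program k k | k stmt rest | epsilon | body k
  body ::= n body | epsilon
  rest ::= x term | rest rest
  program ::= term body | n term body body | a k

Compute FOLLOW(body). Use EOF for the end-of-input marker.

{ k, n, x }

In stmt ::= body k: add FIRST(k) = { k }.
In body ::= n body: body is at the end, add FOLLOW(body) = { k, n, x }.
In program ::= term body: body is at the end, add FOLLOW(program) = { k, x }.
In program ::= n term body body: add FIRST(body)\{epsilon} = { n }.
  Since body is nullable, also add FOLLOW(program) = { k, x }.
In program ::= n term body body: body is at the end, add FOLLOW(program) = { k, x }.
Union: FOLLOW(body) = { k, n, x }.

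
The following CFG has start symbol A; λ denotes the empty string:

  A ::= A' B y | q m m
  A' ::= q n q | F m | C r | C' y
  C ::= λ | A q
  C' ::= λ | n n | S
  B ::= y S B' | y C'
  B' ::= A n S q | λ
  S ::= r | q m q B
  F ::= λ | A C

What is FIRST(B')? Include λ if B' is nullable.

From B' ::= A n S q: add FIRST(A) = { m, n, q, r, y }.
B' ::= λ contributes λ.
Union: FIRST(B') = { m, n, q, r, y, λ }.

{ m, n, q, r, y, λ }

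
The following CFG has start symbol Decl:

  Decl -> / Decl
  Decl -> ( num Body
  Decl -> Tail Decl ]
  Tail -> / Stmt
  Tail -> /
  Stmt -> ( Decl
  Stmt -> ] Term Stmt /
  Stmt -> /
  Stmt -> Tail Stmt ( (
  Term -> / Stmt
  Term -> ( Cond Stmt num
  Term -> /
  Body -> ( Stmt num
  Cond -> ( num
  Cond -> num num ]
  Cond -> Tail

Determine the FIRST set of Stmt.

{ (, /, ] }

Stmt -> ( Decl contributes {(}.
Stmt -> ] Term Stmt / contributes {]}.
Stmt -> / contributes {/}.
From Stmt -> Tail Stmt ( (: add FIRST(Tail) = { / }.
Union: FIRST(Stmt) = { (, /, ] }.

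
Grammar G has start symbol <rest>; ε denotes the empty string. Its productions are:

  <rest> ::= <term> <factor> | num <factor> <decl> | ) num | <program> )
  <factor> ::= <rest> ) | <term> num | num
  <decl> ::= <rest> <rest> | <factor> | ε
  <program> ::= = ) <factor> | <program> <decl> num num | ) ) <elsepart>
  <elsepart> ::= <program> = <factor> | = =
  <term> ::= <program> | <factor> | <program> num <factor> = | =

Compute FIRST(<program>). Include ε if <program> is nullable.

{ ), = }

<program> ::= = ) <factor> contributes {=}.
From <program> ::= <program> <decl> num num: add FIRST(<program>) = { ), = }.
<program> ::= ) ) <elsepart> contributes {)}.
Union: FIRST(<program>) = { ), = }.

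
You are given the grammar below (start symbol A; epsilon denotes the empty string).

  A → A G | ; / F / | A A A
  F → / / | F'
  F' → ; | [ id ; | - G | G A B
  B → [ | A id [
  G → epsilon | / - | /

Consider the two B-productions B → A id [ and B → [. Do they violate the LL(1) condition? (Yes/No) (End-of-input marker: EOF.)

No

FIRST(A id [) = { ; } and FIRST([) = { [ }.
The FIRST sets are disjoint and neither alternative is nullable — no conflict.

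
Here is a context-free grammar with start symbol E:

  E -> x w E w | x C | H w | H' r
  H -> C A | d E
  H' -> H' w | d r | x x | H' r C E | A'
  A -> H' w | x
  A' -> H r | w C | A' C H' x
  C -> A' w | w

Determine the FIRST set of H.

{ d, w }

From H -> C A: add FIRST(C) = { d, w }.
H -> d E contributes {d}.
Union: FIRST(H) = { d, w }.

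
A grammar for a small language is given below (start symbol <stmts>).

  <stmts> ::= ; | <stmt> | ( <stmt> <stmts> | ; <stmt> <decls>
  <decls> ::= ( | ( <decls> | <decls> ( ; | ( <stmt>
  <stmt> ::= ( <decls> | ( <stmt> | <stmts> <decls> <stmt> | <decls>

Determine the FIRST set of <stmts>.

<stmts> ::= ; contributes {;}.
From <stmts> ::= <stmt>: add FIRST(<stmt>) = { (, ; }.
<stmts> ::= ( <stmt> <stmts> contributes {(}.
<stmts> ::= ; <stmt> <decls> contributes {;}.
Union: FIRST(<stmts>) = { (, ; }.

{ (, ; }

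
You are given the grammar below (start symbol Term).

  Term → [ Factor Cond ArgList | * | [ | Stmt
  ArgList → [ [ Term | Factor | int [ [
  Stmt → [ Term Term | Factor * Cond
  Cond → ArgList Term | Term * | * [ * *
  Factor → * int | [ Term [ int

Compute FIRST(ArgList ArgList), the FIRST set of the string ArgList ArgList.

Add FIRST(ArgList) = { *, [, int }; ArgList is not nullable, stop.

{ *, [, int }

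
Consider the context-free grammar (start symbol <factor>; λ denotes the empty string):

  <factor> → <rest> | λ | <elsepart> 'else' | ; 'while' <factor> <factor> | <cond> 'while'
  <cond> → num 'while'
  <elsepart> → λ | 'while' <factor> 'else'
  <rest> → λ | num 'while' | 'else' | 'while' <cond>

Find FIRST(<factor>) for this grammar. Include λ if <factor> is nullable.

From <factor> → <rest>: add FIRST(<rest>) = { 'else', 'while', num, λ } (including λ since <rest> is nullable).
<factor> → λ contributes λ.
From <factor> → <elsepart> 'else': <elsepart> nullable, take FIRST(<elsepart>) ∪ {'else'} = { 'else', 'while' }.
<factor> → ; 'while' <factor> <factor> contributes {;}.
From <factor> → <cond> 'while': add FIRST(<cond>) = { num }.
Union: FIRST(<factor>) = { 'else', 'while', ;, num, λ }.

{ 'else', 'while', ;, num, λ }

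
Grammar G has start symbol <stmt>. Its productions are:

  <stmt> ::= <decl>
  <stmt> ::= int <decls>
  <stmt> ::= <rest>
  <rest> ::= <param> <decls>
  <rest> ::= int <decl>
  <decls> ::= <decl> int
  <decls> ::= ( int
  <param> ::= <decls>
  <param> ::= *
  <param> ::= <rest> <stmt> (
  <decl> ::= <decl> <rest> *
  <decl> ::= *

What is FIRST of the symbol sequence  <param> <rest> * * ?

{ (, *, int }

Add FIRST(<param>) = { (, *, int }; <param> is not nullable, stop.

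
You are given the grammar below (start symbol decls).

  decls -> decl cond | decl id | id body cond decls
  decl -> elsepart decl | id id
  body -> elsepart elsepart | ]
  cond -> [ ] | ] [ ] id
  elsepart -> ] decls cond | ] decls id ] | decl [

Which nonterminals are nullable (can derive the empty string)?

{ } (none)

No nonterminal has an empty production or an RHS whose symbols are all nullable.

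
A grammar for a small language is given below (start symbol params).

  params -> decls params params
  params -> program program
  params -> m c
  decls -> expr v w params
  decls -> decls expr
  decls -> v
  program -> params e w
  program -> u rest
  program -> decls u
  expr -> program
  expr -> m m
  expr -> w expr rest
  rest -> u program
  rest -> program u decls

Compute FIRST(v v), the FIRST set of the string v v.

{ v }

v is a terminal; add {v} and stop.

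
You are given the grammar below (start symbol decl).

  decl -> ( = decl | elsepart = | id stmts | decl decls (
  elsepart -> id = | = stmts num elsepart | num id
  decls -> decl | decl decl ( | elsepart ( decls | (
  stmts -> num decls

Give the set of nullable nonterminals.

{ } (none)

No nonterminal has an empty production or an RHS whose symbols are all nullable.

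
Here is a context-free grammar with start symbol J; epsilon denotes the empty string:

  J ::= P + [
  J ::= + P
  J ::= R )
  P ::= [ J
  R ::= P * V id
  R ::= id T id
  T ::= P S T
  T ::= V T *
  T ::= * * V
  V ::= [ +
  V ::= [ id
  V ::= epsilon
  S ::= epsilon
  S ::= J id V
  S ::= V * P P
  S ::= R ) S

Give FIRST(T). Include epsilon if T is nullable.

{ *, [ }

From T ::= P S T: add FIRST(P) = { [ }.
From T ::= V T *: V nullable, take FIRST(V) ∪ FIRST(T) = { *, [ }.
T ::= * * V contributes {*}.
Union: FIRST(T) = { *, [ }.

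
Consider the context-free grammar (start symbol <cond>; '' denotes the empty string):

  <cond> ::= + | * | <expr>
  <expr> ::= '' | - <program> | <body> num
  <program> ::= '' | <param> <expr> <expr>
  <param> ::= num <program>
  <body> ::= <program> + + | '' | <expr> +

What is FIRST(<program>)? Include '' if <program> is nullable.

<program> ::= '' contributes ''.
From <program> ::= <param> <expr> <expr>: add FIRST(<param>) = { num }.
Union: FIRST(<program>) = { num, '' }.

{ num, '' }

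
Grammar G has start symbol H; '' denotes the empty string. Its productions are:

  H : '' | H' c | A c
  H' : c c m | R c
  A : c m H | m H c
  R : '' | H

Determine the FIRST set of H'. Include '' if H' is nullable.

{ c, m }

H' : c c m contributes {c}.
From H' : R c: R nullable, take FIRST(R) ∪ {c} = { c, m }.
Union: FIRST(H') = { c, m }.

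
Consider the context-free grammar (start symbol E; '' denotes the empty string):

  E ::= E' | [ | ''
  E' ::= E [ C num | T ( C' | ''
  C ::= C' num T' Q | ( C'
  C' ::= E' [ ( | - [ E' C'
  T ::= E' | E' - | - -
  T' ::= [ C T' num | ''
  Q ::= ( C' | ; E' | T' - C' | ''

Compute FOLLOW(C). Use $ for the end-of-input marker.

{ [, num }

In E' ::= E [ C num: add FIRST(num) = { num }.
In T' ::= [ C T' num: add FIRST(T' num) = { [, num }.
Union: FOLLOW(C) = { [, num }.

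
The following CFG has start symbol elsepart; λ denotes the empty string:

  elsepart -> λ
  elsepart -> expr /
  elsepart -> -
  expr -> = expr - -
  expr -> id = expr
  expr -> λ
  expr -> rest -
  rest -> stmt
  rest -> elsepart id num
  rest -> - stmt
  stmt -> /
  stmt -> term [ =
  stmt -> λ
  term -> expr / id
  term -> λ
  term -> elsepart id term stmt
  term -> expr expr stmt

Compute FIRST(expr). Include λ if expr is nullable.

expr -> = expr - - contributes {=}.
expr -> id = expr contributes {id}.
expr -> λ contributes λ.
From expr -> rest -: rest nullable, take FIRST(rest) ∪ {-} = { -, /, =, [, id }.
Union: FIRST(expr) = { -, /, =, [, id, λ }.

{ -, /, =, [, id, λ }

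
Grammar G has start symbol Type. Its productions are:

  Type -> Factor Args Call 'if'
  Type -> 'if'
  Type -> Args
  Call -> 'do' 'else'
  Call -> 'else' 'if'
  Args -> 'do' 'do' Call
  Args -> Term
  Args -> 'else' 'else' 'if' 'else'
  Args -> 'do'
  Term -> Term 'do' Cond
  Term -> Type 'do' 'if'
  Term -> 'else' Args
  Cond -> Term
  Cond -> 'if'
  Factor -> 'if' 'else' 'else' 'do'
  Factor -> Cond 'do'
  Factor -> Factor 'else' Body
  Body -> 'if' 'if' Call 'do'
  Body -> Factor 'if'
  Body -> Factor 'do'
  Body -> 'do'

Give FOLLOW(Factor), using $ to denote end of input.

{ 'do', 'else', 'if' }

In Type -> Factor Args Call 'if': add FIRST(Args Call 'if') = { 'do', 'else', 'if' }.
In Factor -> Factor 'else' Body: add FIRST('else' Body) = { 'else' }.
In Body -> Factor 'if': add FIRST('if') = { 'if' }.
In Body -> Factor 'do': add FIRST('do') = { 'do' }.
Union: FOLLOW(Factor) = { 'do', 'else', 'if' }.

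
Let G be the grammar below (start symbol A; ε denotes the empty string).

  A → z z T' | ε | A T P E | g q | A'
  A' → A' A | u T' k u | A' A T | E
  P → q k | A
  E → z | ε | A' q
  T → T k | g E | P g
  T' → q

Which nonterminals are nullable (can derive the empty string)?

Directly nullable (have an ε-production): A, E.
A' → A' A with every symbol nullable, so A' is nullable.
P → A with every symbol nullable, so P is nullable.
No other nonterminal has a production whose RHS symbols are all nullable.

{ A, A', E, P }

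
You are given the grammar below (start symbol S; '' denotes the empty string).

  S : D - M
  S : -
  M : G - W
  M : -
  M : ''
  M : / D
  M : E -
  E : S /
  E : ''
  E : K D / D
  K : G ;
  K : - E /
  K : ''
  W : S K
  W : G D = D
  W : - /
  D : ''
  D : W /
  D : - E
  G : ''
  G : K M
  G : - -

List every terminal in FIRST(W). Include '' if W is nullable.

{ -, /, ;, = }

From W : S K: add FIRST(S) = { -, /, ;, = }.
From W : G D = D: G, D nullable, take FIRST(G) ∪ FIRST(D) ∪ {=} = { -, /, ;, = }.
W : - / contributes {-}.
Union: FIRST(W) = { -, /, ;, = }.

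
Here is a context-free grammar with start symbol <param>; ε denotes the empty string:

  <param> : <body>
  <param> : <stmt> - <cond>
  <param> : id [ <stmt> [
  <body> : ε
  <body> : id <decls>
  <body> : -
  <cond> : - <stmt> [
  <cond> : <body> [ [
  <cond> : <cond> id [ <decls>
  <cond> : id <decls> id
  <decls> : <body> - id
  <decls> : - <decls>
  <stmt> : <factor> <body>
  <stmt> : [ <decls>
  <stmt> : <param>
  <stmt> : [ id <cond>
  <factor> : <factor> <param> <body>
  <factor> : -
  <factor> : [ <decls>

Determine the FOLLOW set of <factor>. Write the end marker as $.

In <stmt> : <factor> <body>: add FIRST(<body>)\{ε} = { -, id }.
  Since <body> is nullable, also add FOLLOW(<stmt>) = { -, [ }.
In <factor> : <factor> <param> <body>: add FIRST(<param> <body>)\{ε} = { -, [, id }.
  Since <param> <body> is nullable, also add FOLLOW(<factor>) = { -, [, id }.
Union: FOLLOW(<factor>) = { -, [, id }.

{ -, [, id }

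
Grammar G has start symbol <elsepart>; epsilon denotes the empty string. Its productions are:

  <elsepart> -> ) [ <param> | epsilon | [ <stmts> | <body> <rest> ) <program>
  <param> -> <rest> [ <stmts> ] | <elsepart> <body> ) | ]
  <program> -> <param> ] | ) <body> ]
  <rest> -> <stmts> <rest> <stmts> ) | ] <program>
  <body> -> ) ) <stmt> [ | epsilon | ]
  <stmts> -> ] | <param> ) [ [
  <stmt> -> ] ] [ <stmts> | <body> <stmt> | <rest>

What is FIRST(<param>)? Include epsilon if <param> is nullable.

From <param> -> <rest> [ <stmts> ]: add FIRST(<rest>) = { ), [, ] }.
From <param> -> <elsepart> <body> ): <elsepart>, <body> nullable, take FIRST(<elsepart>) ∪ FIRST(<body>) ∪ {)} = { ), [, ] }.
<param> -> ] contributes {]}.
Union: FIRST(<param>) = { ), [, ] }.

{ ), [, ] }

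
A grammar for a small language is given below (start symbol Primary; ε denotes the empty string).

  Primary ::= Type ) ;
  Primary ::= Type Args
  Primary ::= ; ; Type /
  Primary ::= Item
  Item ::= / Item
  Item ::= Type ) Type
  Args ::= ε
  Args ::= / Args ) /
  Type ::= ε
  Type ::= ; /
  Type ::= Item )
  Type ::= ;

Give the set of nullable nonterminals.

Directly nullable (have an ε-production): Args, Type.
Primary ::= Type Args with every symbol nullable, so Primary is nullable.
No other nonterminal has a production whose RHS symbols are all nullable.

{ Args, Primary, Type }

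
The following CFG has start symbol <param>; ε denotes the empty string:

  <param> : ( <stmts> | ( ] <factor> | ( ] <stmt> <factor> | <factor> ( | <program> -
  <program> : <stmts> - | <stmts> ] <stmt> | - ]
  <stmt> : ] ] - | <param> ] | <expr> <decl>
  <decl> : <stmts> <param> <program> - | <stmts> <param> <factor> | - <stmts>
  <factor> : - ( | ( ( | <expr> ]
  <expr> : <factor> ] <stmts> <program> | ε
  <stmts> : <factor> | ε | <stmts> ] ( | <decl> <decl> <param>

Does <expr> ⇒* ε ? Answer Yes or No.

Yes

<expr> has an ε-production, so <expr> ⇒ ε.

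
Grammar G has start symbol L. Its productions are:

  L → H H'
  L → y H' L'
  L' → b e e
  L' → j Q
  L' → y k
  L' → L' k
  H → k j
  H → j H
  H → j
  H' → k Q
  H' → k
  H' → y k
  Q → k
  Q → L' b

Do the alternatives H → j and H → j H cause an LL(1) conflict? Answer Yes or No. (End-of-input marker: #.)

FIRST(j) = { j } and FIRST(j H) = { j }.
Both contain j, so the two alternatives are not disjoint — LL(1) conflict.

Yes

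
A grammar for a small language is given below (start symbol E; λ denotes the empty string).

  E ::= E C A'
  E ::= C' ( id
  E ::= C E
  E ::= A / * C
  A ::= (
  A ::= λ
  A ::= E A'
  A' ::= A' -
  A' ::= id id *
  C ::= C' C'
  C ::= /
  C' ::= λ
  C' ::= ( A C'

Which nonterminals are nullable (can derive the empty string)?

{ A, C, C' }

Directly nullable (have an λ-production): A, C'.
C ::= C' C' with every symbol nullable, so C is nullable.
No other nonterminal has a production whose RHS symbols are all nullable.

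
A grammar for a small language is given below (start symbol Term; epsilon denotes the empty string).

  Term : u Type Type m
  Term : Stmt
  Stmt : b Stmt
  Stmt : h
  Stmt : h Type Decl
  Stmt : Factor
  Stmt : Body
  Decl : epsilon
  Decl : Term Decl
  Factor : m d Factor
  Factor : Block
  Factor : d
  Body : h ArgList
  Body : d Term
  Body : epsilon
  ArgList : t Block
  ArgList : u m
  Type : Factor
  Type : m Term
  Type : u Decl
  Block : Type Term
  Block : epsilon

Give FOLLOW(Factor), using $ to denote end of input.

{ $, b, d, h, m, u }

In Stmt : Factor: Factor is at the end, add FOLLOW(Stmt) = { $, b, d, h, m, u }.
In Factor : m d Factor: Factor is at the end, add FOLLOW(Factor) = { $, b, d, h, m, u }.
In Type : Factor: Factor is at the end, add FOLLOW(Type) = { $, b, d, h, m, u }.
Union: FOLLOW(Factor) = { $, b, d, h, m, u }.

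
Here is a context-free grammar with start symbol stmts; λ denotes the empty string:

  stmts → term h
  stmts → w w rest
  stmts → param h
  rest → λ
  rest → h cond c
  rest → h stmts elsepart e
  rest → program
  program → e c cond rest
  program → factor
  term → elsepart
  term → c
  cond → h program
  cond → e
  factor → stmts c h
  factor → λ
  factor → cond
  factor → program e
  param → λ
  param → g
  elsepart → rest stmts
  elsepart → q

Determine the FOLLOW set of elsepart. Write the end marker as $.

In rest → h stmts elsepart e: add FIRST(e) = { e }.
In term → elsepart: elsepart is at the end, add FOLLOW(term) = { h }.
Union: FOLLOW(elsepart) = { e, h }.

{ e, h }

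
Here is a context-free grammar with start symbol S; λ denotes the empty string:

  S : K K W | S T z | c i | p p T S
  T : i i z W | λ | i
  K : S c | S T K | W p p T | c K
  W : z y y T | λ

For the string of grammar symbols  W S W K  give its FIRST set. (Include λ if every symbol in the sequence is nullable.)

{ c, p, z }

Add FIRST(W)\{λ} = { z }; W is nullable, continue.
Add FIRST(S) = { c, p, z }; S is not nullable, stop.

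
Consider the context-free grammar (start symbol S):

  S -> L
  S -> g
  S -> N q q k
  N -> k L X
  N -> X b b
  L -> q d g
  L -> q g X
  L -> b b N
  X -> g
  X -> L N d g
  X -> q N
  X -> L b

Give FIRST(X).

X -> g contributes {g}.
From X -> L N d g: add FIRST(L) = { b, q }.
X -> q N contributes {q}.
From X -> L b: add FIRST(L) = { b, q }.
Union: FIRST(X) = { b, g, q }.

{ b, g, q }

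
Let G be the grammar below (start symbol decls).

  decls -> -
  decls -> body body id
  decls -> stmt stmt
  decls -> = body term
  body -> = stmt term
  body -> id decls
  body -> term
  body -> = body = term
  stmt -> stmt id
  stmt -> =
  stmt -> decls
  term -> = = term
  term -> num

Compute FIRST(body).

{ =, id, num }

body -> = stmt term contributes {=}.
body -> id decls contributes {id}.
From body -> term: add FIRST(term) = { =, num }.
body -> = body = term contributes {=}.
Union: FIRST(body) = { =, id, num }.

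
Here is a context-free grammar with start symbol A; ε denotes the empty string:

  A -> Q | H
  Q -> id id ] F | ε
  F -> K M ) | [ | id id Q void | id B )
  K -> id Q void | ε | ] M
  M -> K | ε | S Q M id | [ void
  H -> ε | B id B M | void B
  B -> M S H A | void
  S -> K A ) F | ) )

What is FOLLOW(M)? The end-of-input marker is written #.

{ #, ), [, ], id, void }

In F -> K M ): add FIRST()) = { ) }.
In K -> ] M: M is at the end, add FOLLOW(K) = { #, ), [, ], id, void }.
In M -> S Q M id: add FIRST(id) = { id }.
In H -> B id B M: M is at the end, add FOLLOW(H) = { #, ), [, ], id, void }.
In B -> M S H A: add FIRST(S H A) = { ), [, ], id, void }.
Union: FOLLOW(M) = { #, ), [, ], id, void }.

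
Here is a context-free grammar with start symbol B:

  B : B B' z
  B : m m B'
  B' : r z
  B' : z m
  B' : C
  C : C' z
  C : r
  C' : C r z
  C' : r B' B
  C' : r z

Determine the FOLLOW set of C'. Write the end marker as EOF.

{ z }

In C : C' z: add FIRST(z) = { z }.
Union: FOLLOW(C') = { z }.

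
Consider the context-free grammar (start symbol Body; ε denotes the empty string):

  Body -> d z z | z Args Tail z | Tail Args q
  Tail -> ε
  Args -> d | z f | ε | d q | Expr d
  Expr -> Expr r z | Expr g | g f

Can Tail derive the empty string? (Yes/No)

Yes

Tail has an ε-production, so Tail ⇒ ε.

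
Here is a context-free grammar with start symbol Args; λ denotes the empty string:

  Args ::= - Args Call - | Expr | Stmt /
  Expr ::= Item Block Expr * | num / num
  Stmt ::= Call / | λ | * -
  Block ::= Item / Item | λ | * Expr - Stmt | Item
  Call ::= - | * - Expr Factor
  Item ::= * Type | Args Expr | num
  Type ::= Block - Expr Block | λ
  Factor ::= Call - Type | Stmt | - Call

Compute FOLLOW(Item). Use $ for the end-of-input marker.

{ *, -, /, num }

In Expr ::= Item Block Expr *: add FIRST(Block Expr *) = { *, -, /, num }.
In Block ::= Item / Item: add FIRST(/ Item) = { / }.
In Block ::= Item / Item: Item is at the end, add FOLLOW(Block) = { *, -, /, num }.
In Block ::= Item: Item is at the end, add FOLLOW(Block) = { *, -, /, num }.
Union: FOLLOW(Item) = { *, -, /, num }.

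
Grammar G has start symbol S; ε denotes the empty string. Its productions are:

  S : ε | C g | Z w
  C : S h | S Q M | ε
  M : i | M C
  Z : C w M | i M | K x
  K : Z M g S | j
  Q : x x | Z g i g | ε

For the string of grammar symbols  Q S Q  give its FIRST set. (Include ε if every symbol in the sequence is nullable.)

{ g, h, i, j, w, x, ε }

Add FIRST(Q)\{ε} = { g, h, i, j, w, x }; Q is nullable, continue.
Add FIRST(S)\{ε} = { g, h, i, j, w, x }; S is nullable, continue.
Add FIRST(Q)\{ε} = { g, h, i, j, w, x }; Q is nullable, continue.
Every symbol is nullable, so include ε.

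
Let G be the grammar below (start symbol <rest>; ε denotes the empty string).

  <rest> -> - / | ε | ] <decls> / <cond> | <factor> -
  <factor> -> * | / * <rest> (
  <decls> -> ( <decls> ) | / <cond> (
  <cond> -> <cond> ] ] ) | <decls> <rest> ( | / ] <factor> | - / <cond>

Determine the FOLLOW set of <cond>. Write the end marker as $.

In <rest> -> ] <decls> / <cond>: <cond> is at the end, add FOLLOW(<rest>) = { $, ( }.
In <decls> -> / <cond> (: add FIRST(() = { ( }.
In <cond> -> <cond> ] ] ): add FIRST(] ] )) = { ] }.
In <cond> -> - / <cond>: <cond> is at the end, add FOLLOW(<cond>) = { $, (, ] }.
Union: FOLLOW(<cond>) = { $, (, ] }.

{ $, (, ] }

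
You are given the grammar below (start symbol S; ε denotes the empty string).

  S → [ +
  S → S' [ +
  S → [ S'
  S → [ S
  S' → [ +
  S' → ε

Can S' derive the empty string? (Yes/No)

S' has an ε-production, so S' ⇒ ε.

Yes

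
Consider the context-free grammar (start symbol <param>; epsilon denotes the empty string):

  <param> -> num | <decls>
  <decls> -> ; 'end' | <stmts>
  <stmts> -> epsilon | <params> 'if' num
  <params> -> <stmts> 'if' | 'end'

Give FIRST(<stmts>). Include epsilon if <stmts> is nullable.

<stmts> -> epsilon contributes epsilon.
From <stmts> -> <params> 'if' num: add FIRST(<params>) = { 'end', 'if' }.
Union: FIRST(<stmts>) = { 'end', 'if', epsilon }.

{ 'end', 'if', epsilon }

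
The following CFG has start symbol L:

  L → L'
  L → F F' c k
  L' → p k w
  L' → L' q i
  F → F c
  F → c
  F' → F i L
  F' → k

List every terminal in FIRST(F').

{ c, k }

From F' → F i L: add FIRST(F) = { c }.
F' → k contributes {k}.
Union: FIRST(F') = { c, k }.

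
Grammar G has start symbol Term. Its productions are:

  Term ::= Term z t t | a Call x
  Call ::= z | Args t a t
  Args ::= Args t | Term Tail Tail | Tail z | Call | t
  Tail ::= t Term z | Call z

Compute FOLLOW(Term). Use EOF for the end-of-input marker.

Term is the start symbol, so EOF ∈ FOLLOW(Term).
In Term ::= Term z t t: add FIRST(z t t) = { z }.
In Args ::= Term Tail Tail: add FIRST(Tail Tail) = { a, t, z }.
In Tail ::= t Term z: add FIRST(z) = { z }.
Union: FOLLOW(Term) = { EOF, a, t, z }.

{ EOF, a, t, z }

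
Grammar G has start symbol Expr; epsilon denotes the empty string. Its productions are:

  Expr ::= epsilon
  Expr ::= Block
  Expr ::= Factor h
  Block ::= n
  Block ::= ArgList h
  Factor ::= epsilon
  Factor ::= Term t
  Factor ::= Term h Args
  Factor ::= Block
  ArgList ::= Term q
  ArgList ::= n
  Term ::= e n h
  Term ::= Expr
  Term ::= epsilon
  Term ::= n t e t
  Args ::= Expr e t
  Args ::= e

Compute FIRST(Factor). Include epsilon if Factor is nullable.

Factor ::= epsilon contributes epsilon.
From Factor ::= Term t: Term nullable, take FIRST(Term) ∪ {t} = { e, h, n, q, t }.
From Factor ::= Term h Args: Term nullable, take FIRST(Term) ∪ {h} = { e, h, n, q, t }.
From Factor ::= Block: add FIRST(Block) = { e, h, n, q, t }.
Union: FIRST(Factor) = { e, h, n, q, t, epsilon }.

{ e, h, n, q, t, epsilon }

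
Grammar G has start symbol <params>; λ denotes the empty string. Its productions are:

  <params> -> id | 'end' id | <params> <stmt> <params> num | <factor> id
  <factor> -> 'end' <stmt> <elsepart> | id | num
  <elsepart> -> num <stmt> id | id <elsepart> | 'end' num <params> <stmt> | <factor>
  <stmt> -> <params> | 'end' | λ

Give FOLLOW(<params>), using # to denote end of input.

{ #, 'end', id, num }

<params> is the start symbol, so # ∈ FOLLOW(<params>).
In <params> -> <params> <stmt> <params> num: add FIRST(<stmt> <params> num) = { 'end', id, num }.
In <params> -> <params> <stmt> <params> num: add FIRST(num) = { num }.
In <elsepart> -> 'end' num <params> <stmt>: add FIRST(<stmt>)\{λ} = { 'end', id, num }.
  Since <stmt> is nullable, also add FOLLOW(<elsepart>) = { id }.
In <stmt> -> <params>: <params> is at the end, add FOLLOW(<stmt>) = { 'end', id, num }.
Union: FOLLOW(<params>) = { #, 'end', id, num }.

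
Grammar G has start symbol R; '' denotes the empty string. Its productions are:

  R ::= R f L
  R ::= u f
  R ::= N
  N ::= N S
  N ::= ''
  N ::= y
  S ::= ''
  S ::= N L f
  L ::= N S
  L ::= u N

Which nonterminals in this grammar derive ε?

Directly nullable (have an ''-production): N, S.
L ::= N S with every symbol nullable, so L is nullable.
R ::= N with every symbol nullable, so R is nullable.

{ L, N, R, S }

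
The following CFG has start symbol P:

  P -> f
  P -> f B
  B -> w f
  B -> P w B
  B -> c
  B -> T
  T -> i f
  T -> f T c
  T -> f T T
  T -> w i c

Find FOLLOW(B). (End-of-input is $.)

{ $, w }

In P -> f B: B is at the end, add FOLLOW(P) = { $, w }.
In B -> P w B: B is at the end, add FOLLOW(B) = { $, w }.
Union: FOLLOW(B) = { $, w }.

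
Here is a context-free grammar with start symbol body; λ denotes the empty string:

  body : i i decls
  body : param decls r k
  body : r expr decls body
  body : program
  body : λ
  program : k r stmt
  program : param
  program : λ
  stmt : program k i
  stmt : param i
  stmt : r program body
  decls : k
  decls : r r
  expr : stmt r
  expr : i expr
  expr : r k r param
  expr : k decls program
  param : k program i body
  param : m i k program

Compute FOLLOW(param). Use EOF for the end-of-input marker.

{ EOF, i, k, m, r }

In body : param decls r k: add FIRST(decls r k) = { k, r }.
In program : param: param is at the end, add FOLLOW(program) = { EOF, i, k, m, r }.
In stmt : param i: add FIRST(i) = { i }.
In expr : r k r param: param is at the end, add FOLLOW(expr) = { k, r }.
Union: FOLLOW(param) = { EOF, i, k, m, r }.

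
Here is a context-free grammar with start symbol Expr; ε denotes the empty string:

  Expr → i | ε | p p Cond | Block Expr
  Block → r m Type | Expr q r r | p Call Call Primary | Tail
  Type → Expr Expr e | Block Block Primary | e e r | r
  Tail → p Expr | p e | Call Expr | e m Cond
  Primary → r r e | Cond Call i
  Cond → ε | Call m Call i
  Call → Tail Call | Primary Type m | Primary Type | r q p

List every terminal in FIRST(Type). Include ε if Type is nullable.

{ e, i, p, q, r }

From Type → Expr Expr e: Expr, Expr nullable, take FIRST(Expr) ∪ FIRST(Expr) ∪ {e} = { e, i, p, q, r }.
From Type → Block Block Primary: add FIRST(Block) = { e, i, p, q, r }.
Type → e e r contributes {e}.
Type → r contributes {r}.
Union: FIRST(Type) = { e, i, p, q, r }.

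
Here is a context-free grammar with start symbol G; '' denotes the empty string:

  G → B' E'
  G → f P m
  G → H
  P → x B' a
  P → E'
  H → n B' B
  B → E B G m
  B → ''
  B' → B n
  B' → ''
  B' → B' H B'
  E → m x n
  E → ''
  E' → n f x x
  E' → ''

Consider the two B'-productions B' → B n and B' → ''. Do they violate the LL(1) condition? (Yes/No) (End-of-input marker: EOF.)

FIRST(B n) = { f, m, n } and FIRST('') = { '' }.
The second alternative is nullable and FOLLOW(B') = { EOF, a, f, m, n } shares f with FIRST of the first — conflict.

Yes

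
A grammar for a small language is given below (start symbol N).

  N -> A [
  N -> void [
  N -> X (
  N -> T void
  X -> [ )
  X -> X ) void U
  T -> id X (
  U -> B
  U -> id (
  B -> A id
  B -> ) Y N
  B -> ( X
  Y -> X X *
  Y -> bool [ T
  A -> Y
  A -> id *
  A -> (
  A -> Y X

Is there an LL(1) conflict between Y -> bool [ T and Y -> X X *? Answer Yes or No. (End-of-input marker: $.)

No

FIRST(bool [ T) = { bool } and FIRST(X X *) = { [ }.
The FIRST sets are disjoint and neither alternative is nullable — no conflict.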